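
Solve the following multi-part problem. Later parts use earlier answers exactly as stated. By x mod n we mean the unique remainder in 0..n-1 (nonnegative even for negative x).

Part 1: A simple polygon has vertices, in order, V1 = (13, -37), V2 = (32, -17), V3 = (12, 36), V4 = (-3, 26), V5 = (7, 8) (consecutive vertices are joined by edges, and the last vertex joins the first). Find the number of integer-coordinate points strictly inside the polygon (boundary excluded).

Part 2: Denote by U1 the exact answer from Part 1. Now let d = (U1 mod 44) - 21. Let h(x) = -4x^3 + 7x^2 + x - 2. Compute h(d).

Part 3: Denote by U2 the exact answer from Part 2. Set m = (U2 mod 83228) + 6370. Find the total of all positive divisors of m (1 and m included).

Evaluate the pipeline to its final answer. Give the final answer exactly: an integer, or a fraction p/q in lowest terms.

Part 1: cross terms: (13*-17 - 32*-37)=963, (32*36 - 12*-17)=1356, (12*26 - -3*36)=420, (-3*8 - 7*26)=-206, (7*-37 - 13*8)=-363; twice the area = |2170| = 2170; area = 1085; boundary points = 1 + 1 + 5 + 2 + 3 = 12; strictly interior points = area - boundary/2 + 1 = 1080; answer 1080
Part 2: U1 = 1080; d = 3; -4*(3)^3 + 7*(3)^2 + 1*(3)^1 - 2 = (-108) + (63) + (3) + (-2) = -44; answer -44
Part 3: U2 = -44; m = 89554; 89554 = 2 * 44777; sigma = (1 + 2) * (1 + 44777) = 3 * 44778 = 134334; answer 134334

134334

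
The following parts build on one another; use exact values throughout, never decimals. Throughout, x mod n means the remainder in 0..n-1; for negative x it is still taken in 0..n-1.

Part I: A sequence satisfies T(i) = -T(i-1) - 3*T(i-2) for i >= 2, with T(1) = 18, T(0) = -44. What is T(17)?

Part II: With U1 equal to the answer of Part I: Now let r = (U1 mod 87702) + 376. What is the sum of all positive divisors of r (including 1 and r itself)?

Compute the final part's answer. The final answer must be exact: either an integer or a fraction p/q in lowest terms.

71820

Part I: T(2) = -1*(18) - 3*(-44) = 114; iterating: T(2)=114, T(3)=-168, T(4)=-174, T(5)=678, T(6)=-156, T(7)=-1878, T(8)=2346, T(9)=3288, T(10)=-10326, T(11)=462, T(12)=30516, T(13)=-31902, T(14)=-59646, T(15)=155352, T(16)=23586, T(17)=-489642; answer -489642
Part II: U1 = -489642; r = 36946; 36946 = 2 * 7^2 * 13 * 29; sigma = (1 + 2) * (1 + 7 + 49) * (1 + 13) * (1 + 29) = 3 * 57 * 14 * 30 = 71820; answer 71820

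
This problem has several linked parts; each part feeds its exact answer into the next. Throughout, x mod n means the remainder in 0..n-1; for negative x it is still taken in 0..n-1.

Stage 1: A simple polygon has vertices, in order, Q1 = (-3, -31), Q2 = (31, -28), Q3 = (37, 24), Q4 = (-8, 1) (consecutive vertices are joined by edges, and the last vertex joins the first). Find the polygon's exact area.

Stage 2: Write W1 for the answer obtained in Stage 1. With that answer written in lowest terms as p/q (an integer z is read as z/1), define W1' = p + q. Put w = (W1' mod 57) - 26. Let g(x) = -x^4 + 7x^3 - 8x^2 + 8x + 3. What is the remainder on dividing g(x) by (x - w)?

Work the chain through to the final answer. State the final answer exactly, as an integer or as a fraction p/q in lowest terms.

Stage 1: cross terms: (-3*-28 - 31*-31)=1045, (31*24 - 37*-28)=1780, (37*1 - -8*24)=229, (-8*-31 - -3*1)=251; twice the area = |3305| = 3305; area = 3305/2; answer 3305/2
Stage 2: W1 = 3305/2; threaded value p + q = 3307; w = -25; remainder = value at the root: -1*(-25)^4 + 7*(-25)^3 - 8*(-25)^2 + 8*(-25)^1 + 3 = (-390625) + (-109375) + (-5000) + (-200) + (3) = -505197; answer -505197

-505197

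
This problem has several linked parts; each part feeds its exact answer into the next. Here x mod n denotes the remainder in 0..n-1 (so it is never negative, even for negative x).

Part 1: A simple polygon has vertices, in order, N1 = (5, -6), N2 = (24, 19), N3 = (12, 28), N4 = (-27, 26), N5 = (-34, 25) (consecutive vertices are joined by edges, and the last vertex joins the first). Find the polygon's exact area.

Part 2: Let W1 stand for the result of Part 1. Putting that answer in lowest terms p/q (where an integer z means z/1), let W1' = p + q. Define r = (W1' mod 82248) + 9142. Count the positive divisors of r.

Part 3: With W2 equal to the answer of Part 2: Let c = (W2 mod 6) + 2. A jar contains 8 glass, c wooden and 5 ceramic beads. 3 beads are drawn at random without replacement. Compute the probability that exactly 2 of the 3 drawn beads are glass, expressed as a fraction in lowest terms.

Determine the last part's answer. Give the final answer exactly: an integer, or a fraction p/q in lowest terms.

308/969

Part 1: cross terms: (5*19 - 24*-6)=239, (24*28 - 12*19)=444, (12*26 - -27*28)=1068, (-27*25 - -34*26)=209, (-34*-6 - 5*25)=79; twice the area = |2039| = 2039; area = 2039/2; answer 2039/2
Part 2: W1 = 2039/2; threaded value p + q = 2041; r = 11183; 11183 = 53 * 211; number of divisors = (1+1) * (1+1) = 4; answer 4
Part 3: W2 = 4; c = 6; total draws C(19,3) = 969; favorable C(8,2)*C(11,1) = 308; P = 308/969; answer 308/969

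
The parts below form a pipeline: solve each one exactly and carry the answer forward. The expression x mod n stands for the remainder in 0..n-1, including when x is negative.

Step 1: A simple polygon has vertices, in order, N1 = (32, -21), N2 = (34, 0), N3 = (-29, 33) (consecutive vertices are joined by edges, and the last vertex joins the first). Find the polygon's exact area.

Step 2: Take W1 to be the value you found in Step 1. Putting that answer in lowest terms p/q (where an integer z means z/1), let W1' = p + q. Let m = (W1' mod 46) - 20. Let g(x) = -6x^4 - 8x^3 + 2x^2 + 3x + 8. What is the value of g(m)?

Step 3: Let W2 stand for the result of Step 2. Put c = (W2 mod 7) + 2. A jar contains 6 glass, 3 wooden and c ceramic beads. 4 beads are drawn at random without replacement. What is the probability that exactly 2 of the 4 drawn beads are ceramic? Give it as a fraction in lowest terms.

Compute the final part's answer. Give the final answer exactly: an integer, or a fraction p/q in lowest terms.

36/85

Step 1: cross terms: (32*0 - 34*-21)=714, (34*33 - -29*0)=1122, (-29*-21 - 32*33)=-447; twice the area = |1389| = 1389; area = 1389/2; answer 1389/2
Step 2: W1 = 1389/2; threaded value p + q = 1391; m = -9; -6*(-9)^4 - 8*(-9)^3 + 2*(-9)^2 + 3*(-9)^1 + 8 = (-39366) + (5832) + (162) + (-27) + (8) = -33391; answer -33391
Step 3: W2 = -33391; c = 8; total draws C(17,4) = 2380; favorable C(8,2)*C(9,2) = 1008; P = 36/85; answer 36/85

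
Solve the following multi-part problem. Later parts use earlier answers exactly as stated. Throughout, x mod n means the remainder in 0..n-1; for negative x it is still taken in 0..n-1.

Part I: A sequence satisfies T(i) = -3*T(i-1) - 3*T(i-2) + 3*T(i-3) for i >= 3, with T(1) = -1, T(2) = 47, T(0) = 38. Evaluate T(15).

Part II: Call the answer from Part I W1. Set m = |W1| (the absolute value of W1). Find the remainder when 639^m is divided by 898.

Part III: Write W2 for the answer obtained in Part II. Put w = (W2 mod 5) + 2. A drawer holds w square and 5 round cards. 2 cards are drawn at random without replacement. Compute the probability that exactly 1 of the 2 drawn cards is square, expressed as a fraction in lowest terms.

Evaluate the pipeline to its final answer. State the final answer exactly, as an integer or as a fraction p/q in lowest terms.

Part I: T(3) = -3*(47) - 3*(-1) + 3*(38) = -24; iterating: T(3)=-24, T(4)=-72, T(5)=429, T(6)=-1143, T(7)=1926, T(8)=-1062, T(9)=-6021, T(10)=27027, T(11)=-66204, T(12)=99468, T(13)=-18711, T(14)=-440883, T(15)=1677186; answer 1677186
Part II: W1 = 1677186; m = 1677186; squarings mod 898: 639^1=639, 639^2=629, 639^4=521, 639^8=245, 639^16=757, 639^32=125, 639^64=359, 639^128=467, 639^256=773, 639^512=359, 639^1024=467, 639^2048=773, 639^4096=359, 639^8192=467, 639^16384=773, 639^32768=359, 639^65536=467, 639^131072=773, 639^262144=359, 639^524288=467, 639^1048576=773; 639^1677186 = 639^2 * 639^128 * 639^256 * 639^512 * 639^1024 * 639^4096 * 639^32768 * 639^65536 * 639^524288 * 639^1048576 = 459 (mod 898); answer 459
Part III: W2 = 459; w = 6; total draws C(11,2) = 55; favorable C(6,1)*C(5,1) = 30; P = 6/11; answer 6/11

6/11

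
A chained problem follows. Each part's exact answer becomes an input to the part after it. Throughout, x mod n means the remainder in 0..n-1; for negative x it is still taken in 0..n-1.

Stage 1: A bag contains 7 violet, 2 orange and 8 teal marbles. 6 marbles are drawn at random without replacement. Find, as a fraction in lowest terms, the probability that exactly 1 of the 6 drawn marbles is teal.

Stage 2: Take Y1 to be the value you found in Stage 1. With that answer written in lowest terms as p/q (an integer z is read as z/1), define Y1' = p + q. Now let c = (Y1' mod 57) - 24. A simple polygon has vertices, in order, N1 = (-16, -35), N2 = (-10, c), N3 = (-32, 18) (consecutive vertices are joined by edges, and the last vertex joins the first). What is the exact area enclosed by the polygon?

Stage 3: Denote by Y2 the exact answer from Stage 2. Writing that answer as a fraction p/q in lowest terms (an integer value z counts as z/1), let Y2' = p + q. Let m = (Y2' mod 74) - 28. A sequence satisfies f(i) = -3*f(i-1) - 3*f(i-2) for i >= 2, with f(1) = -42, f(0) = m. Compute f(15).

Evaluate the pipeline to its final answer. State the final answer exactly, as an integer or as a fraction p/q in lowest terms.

-104976

Stage 1: total draws C(17,6) = 12376; favorable C(8,1)*C(9,5) = 1008; P = 18/221; answer 18/221
Stage 2: Y1 = 18/221; threaded value p + q = 239; c = -13; cross terms: (-16*-13 - -10*-35)=-142, (-10*18 - -32*-13)=-596, (-32*-35 - -16*18)=1408; twice the area = |670| = 670; area = 335; answer 335
Stage 3: Y2 = 335; threaded value p + q = 336; m = 12; f(2) = -3*(-42) - 3*(12) = 90; iterating: f(2)=90, f(3)=-144, f(4)=162, f(5)=-54, f(6)=-324, f(7)=1134, f(8)=-2430, f(9)=3888, f(10)=-4374, f(11)=1458, f(12)=8748, f(13)=-30618, f(14)=65610, f(15)=-104976; answer -104976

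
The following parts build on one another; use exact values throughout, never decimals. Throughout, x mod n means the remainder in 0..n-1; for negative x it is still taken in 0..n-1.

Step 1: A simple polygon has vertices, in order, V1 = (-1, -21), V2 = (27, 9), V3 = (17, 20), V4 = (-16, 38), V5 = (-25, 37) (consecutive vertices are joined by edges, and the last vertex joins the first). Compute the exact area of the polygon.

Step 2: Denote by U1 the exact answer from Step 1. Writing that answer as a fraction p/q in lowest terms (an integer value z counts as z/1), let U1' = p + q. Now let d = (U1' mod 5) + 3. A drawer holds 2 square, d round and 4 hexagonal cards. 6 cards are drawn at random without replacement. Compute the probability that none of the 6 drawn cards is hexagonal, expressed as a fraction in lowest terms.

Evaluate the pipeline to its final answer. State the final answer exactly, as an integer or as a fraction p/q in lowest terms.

1/33

Step 1: cross terms: (-1*9 - 27*-21)=558, (27*20 - 17*9)=387, (17*38 - -16*20)=966, (-16*37 - -25*38)=358, (-25*-21 - -1*37)=562; twice the area = |2831| = 2831; area = 2831/2; answer 2831/2
Step 2: U1 = 2831/2; threaded value p + q = 2833; d = 6; total draws C(12,6) = 924; favorable C(8,6) = 28; P = 1/33; answer 1/33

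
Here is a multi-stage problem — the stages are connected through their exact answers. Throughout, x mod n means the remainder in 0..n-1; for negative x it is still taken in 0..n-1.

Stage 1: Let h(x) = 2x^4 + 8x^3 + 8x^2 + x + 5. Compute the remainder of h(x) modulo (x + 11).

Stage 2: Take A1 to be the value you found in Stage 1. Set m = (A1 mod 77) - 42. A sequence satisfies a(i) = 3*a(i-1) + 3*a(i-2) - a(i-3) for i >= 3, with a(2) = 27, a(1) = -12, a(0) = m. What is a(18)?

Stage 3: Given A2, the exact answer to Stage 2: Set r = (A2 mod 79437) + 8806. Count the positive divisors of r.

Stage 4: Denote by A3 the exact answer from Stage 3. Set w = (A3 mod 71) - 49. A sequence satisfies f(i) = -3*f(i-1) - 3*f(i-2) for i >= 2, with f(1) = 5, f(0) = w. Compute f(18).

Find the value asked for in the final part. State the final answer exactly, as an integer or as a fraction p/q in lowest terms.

649539

Stage 1: remainder = value at the root: 2*(-11)^4 + 8*(-11)^3 + 8*(-11)^2 + 1*(-11)^1 + 5 = (29282) + (-10648) + (968) + (-11) + (5) = 19596; answer 19596
Stage 2: A1 = 19596; m = -4; a(3) = 3*(27) + 3*(-12) - 1*(-4) = 49; iterating: a(3)=49, a(4)=240, a(5)=840, a(6)=3191, a(7)=11853, a(8)=44292, a(9)=165244, a(10)=616755, a(11)=2301705, a(12)=8590136, a(13)=32058768, a(14)=119645007, a(15)=446521189, a(16)=1666439820, a(17)=6219238020, a(18)=23210512331; answer 23210512331
Stage 3: A2 = 23210512331; r = 62418; 62418 = 2 * 3 * 101 * 103; number of divisors = (1+1) * (1+1) * (1+1) * (1+1) = 16; answer 16
Stage 4: A3 = 16; w = -33; f(2) = -3*(5) - 3*(-33) = 84; iterating: f(2)=84, f(3)=-267, f(4)=549, f(5)=-846, f(6)=891, f(7)=-135, f(8)=-2268, f(9)=7209, f(10)=-14823, f(11)=22842, f(12)=-24057, f(13)=3645, f(14)=61236, f(15)=-194643, f(16)=400221, f(17)=-616734, f(18)=649539; answer 649539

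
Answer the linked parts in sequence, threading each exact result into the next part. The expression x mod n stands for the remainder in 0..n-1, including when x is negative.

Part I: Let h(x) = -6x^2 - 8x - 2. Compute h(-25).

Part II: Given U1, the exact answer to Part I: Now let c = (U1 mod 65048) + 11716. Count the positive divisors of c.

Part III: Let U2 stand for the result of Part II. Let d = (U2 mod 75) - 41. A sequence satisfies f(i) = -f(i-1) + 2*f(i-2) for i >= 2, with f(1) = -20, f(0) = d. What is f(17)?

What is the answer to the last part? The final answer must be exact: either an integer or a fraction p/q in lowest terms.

Part I: -6*(-25)^2 - 8*(-25)^1 - 2 = (-3750) + (200) + (-2) = -3552; answer -3552
Part II: U1 = -3552; c = 73212; 73212 = 2^2 * 3 * 6101; number of divisors = (2+1) * (1+1) * (1+1) = 12; answer 12
Part III: U2 = 12; d = -29; f(2) = -1*(-20) + 2*(-29) = -38; iterating: f(2)=-38, f(3)=-2, f(4)=-74, f(5)=70, f(6)=-218, f(7)=358, f(8)=-794, f(9)=1510, f(10)=-3098, f(11)=6118, f(12)=-12314, f(13)=24550, f(14)=-49178, f(15)=98278, f(16)=-196634, f(17)=393190; answer 393190

393190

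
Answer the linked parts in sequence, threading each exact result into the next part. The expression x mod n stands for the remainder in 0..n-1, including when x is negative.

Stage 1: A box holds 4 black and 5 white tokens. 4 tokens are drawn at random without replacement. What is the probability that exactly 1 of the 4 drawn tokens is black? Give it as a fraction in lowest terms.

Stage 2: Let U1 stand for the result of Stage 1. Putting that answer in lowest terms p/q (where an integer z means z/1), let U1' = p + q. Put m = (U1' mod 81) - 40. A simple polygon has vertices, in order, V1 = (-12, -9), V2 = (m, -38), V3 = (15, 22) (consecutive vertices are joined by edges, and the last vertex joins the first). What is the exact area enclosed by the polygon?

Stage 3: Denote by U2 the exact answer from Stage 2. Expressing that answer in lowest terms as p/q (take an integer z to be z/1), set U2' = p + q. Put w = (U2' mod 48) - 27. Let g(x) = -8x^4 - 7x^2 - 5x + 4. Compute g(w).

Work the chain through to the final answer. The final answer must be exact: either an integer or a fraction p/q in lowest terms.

Stage 1: total draws C(9,4) = 126; favorable C(4,1)*C(5,3) = 40; P = 20/63; answer 20/63
Stage 2: U1 = 20/63; threaded value p + q = 83; m = -38; cross terms: (-12*-38 - -38*-9)=114, (-38*22 - 15*-38)=-266, (15*-9 - -12*22)=129; twice the area = |-23| = 23; area = 23/2; answer 23/2
Stage 3: U2 = 23/2; threaded value p + q = 25; w = -2; -8*(-2)^4 - 7*(-2)^2 - 5*(-2)^1 + 4 = (-128) + (-28) + (10) + (4) = -142; answer -142

-142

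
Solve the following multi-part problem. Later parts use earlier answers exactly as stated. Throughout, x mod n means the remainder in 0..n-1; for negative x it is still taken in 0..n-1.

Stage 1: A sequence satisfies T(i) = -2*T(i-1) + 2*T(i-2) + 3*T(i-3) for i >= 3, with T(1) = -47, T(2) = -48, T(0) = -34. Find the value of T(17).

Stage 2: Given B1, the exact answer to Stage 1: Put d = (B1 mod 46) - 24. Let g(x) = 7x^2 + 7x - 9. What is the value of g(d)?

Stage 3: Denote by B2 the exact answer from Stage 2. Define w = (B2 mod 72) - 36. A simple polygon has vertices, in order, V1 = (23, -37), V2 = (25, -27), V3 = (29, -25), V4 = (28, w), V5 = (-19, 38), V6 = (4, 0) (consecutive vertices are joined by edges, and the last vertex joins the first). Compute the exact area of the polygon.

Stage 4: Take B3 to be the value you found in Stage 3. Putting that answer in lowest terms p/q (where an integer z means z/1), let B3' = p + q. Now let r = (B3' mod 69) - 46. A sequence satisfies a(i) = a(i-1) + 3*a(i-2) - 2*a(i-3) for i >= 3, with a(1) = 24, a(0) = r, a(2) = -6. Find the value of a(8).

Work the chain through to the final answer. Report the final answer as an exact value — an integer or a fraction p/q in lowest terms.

-402

Stage 1: T(3) = -2*(-48) + 2*(-47) + 3*(-34) = -100; iterating: T(3)=-100, T(4)=-37, T(5)=-270, T(6)=166, T(7)=-983, T(8)=1488, T(9)=-4444, T(10)=8915, T(11)=-22254, T(12)=49006, T(13)=-115775, T(14)=262800, T(15)=-610132, T(16)=1398539, T(17)=-3228942; answer -3228942
Stage 2: B1 = -3228942; d = 4; 7*(4)^2 + 7*(4)^1 - 9 = (112) + (28) + (-9) = 131; answer 131
Stage 3: B2 = 131; w = 23; cross terms: (23*-27 - 25*-37)=304, (25*-25 - 29*-27)=158, (29*23 - 28*-25)=1367, (28*38 - -19*23)=1501, (-19*0 - 4*38)=-152, (4*-37 - 23*0)=-148; twice the area = |3030| = 3030; area = 1515; answer 1515
Stage 4: B3 = 1515; threaded value p + q = 1516; r = 21; a(3) = 1*(-6) + 3*(24) - 2*(21) = 24; iterating: a(3)=24, a(4)=-42, a(5)=42, a(6)=-132, a(7)=78, a(8)=-402; answer -402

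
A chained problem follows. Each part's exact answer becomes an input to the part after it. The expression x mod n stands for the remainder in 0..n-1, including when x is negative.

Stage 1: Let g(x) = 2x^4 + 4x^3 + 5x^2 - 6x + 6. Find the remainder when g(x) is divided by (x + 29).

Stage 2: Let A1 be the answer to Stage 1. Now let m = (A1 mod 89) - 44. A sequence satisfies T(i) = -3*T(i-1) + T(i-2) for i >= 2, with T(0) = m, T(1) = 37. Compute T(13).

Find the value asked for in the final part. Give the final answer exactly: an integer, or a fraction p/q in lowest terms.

Stage 1: remainder = value at the root: 2*(-29)^4 + 4*(-29)^3 + 5*(-29)^2 - 6*(-29)^1 + 6 = (1414562) + (-97556) + (4205) + (174) + (6) = 1321391; answer 1321391
Stage 2: A1 = 1321391; m = -36; T(2) = -3*(37) + 1*(-36) = -147; iterating: T(2)=-147, T(3)=478, T(4)=-1581, T(5)=5221, T(6)=-17244, T(7)=56953, T(8)=-188103, T(9)=621262, T(10)=-2051889, T(11)=6776929, T(12)=-22382676, T(13)=73924957; answer 73924957

73924957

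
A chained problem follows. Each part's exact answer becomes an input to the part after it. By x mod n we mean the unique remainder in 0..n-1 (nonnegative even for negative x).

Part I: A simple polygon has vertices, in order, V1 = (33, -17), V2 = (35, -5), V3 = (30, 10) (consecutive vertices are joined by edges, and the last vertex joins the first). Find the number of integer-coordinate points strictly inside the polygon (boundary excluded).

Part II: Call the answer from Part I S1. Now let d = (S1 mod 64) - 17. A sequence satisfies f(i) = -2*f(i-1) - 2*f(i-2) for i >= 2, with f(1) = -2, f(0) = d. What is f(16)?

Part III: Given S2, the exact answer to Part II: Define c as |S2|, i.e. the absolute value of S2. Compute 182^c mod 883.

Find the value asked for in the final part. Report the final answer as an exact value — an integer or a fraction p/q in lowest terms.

808

Part I: cross terms: (33*-5 - 35*-17)=430, (35*10 - 30*-5)=500, (30*-17 - 33*10)=-840; twice the area = |90| = 90; area = 45; boundary points = 2 + 5 + 3 = 10; strictly interior points = area - boundary/2 + 1 = 41; answer 41
Part II: S1 = 41; d = 24; f(2) = -2*(-2) - 2*(24) = -44; iterating: f(2)=-44, f(3)=92, f(4)=-96, f(5)=8, f(6)=176, f(7)=-368, f(8)=384, f(9)=-32, f(10)=-704, f(11)=1472, f(12)=-1536, f(13)=128, f(14)=2816, f(15)=-5888, f(16)=6144; answer 6144
Part III: S2 = 6144; c = 6144; squarings mod 883: 182^1=182, 182^2=453, 182^4=353, 182^8=106, 182^16=640, 182^32=771, 182^64=182, 182^128=453, 182^256=353, 182^512=106, 182^1024=640, 182^2048=771, 182^4096=182; 182^6144 = 182^2048 * 182^4096 = 808 (mod 883); answer 808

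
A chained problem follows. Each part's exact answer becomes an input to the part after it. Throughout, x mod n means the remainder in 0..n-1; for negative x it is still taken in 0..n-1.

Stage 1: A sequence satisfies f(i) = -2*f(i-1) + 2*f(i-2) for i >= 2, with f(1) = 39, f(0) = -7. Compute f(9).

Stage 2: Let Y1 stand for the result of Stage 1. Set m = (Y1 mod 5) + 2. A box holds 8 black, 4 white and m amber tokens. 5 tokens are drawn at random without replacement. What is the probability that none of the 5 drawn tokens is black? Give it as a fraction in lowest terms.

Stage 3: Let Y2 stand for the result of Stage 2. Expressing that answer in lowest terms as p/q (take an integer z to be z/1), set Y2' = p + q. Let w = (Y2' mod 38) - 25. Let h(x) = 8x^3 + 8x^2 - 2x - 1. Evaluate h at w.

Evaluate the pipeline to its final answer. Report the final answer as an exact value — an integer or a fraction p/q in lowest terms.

1189

Stage 1: f(2) = -2*(39) + 2*(-7) = -92; iterating: f(2)=-92, f(3)=262, f(4)=-708, f(5)=1940, f(6)=-5296, f(7)=14472, f(8)=-39536, f(9)=108016; answer 108016
Stage 2: Y1 = 108016; m = 3; total draws C(15,5) = 3003; favorable C(7,5) = 21; P = 1/143; answer 1/143
Stage 3: Y2 = 1/143; threaded value p + q = 144; w = 5; 8*(5)^3 + 8*(5)^2 - 2*(5)^1 - 1 = (1000) + (200) + (-10) + (-1) = 1189; answer 1189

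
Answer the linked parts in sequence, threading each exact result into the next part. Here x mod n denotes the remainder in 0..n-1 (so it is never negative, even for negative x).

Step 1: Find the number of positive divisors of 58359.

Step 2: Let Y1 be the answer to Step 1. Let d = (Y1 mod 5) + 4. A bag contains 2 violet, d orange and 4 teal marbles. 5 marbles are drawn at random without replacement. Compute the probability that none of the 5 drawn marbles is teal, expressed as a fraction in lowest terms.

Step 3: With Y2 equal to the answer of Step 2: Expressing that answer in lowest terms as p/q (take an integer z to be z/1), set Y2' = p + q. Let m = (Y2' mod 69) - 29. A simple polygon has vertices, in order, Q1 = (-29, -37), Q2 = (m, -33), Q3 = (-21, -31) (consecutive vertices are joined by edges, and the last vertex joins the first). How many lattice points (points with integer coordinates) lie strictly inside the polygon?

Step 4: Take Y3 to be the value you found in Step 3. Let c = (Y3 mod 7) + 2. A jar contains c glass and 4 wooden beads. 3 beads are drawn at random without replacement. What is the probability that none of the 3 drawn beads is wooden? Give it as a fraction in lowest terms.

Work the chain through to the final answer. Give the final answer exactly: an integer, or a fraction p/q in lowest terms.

Step 1: 58359 = 3 * 7^2 * 397; number of divisors = (1+1) * (2+1) * (1+1) = 12; answer 12
Step 2: Y1 = 12; d = 6; total draws C(12,5) = 792; favorable C(8,5) = 56; P = 7/99; answer 7/99
Step 3: Y2 = 7/99; threaded value p + q = 106; m = 8; cross terms: (-29*-33 - 8*-37)=1253, (8*-31 - -21*-33)=-941, (-21*-37 - -29*-31)=-122; twice the area = |190| = 190; area = 95; boundary points = 1 + 1 + 2 = 4; strictly interior points = area - boundary/2 + 1 = 94; answer 94
Step 4: Y3 = 94; c = 5; total draws C(9,3) = 84; favorable C(5,3) = 10; P = 5/42; answer 5/42

5/42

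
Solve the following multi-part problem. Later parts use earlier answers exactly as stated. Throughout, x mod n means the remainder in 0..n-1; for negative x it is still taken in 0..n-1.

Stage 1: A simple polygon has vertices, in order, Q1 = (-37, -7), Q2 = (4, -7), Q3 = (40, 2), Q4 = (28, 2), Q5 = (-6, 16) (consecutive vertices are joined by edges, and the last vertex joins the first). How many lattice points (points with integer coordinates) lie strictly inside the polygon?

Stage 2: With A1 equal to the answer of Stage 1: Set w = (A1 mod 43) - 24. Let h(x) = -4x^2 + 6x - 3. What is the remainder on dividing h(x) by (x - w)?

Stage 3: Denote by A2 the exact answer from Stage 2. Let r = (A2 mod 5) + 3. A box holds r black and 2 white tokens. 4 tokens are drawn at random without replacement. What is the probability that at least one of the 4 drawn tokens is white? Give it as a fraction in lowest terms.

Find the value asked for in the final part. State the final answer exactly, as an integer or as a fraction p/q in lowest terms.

11/14

Stage 1: cross terms: (-37*-7 - 4*-7)=287, (4*2 - 40*-7)=288, (40*2 - 28*2)=24, (28*16 - -6*2)=460, (-6*-7 - -37*16)=634; twice the area = |1693| = 1693; area = 1693/2; boundary points = 41 + 9 + 12 + 2 + 1 = 65; strictly interior points = area - boundary/2 + 1 = 815; answer 815
Stage 2: A1 = 815; w = 17; remainder = value at the root: -4*(17)^2 + 6*(17)^1 - 3 = (-1156) + (102) + (-3) = -1057; answer -1057
Stage 3: A2 = -1057; r = 6; total draws C(8,4) = 70; complement C(6,4) = 15; favorable 70 - 15 = 55; P = 11/14; answer 11/14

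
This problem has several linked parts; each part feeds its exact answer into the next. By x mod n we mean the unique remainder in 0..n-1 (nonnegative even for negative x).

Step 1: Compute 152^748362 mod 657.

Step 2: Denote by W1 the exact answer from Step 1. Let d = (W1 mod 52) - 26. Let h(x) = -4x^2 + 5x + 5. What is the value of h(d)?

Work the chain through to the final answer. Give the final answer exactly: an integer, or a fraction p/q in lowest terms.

-4

Step 1: squarings mod 657: 152^1=152, 152^2=109, 152^4=55, 152^8=397, 152^16=586, 152^32=442, 152^64=235, 152^128=37, 152^256=55, 152^512=397, 152^1024=586, 152^2048=442, 152^4096=235, 152^8192=37, 152^16384=55, 152^32768=397, 152^65536=586, 152^131072=442, 152^262144=235, 152^524288=37; 152^748362 = 152^2 * 152^8 * 152^64 * 152^256 * 152^512 * 152^2048 * 152^8192 * 152^16384 * 152^65536 * 152^131072 * 152^524288 = 649 (mod 657); answer 649
Step 2: W1 = 649; d = -1; -4*(-1)^2 + 5*(-1)^1 + 5 = (-4) + (-5) + (5) = -4; answer -4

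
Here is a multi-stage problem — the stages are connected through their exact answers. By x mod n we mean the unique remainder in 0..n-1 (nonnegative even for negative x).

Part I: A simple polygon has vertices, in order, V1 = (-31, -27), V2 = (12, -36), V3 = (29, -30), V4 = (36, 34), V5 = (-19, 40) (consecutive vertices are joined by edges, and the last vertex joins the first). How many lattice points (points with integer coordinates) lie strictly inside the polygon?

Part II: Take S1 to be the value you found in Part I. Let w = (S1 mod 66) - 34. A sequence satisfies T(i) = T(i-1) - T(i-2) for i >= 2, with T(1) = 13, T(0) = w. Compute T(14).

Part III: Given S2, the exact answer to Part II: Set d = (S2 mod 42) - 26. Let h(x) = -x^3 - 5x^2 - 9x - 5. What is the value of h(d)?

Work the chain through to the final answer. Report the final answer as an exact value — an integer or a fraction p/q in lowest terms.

-1595

Part I: cross terms: (-31*-36 - 12*-27)=1440, (12*-30 - 29*-36)=684, (29*34 - 36*-30)=2066, (36*40 - -19*34)=2086, (-19*-27 - -31*40)=1753; twice the area = |8029| = 8029; area = 8029/2; boundary points = 1 + 1 + 1 + 1 + 1 = 5; strictly interior points = area - boundary/2 + 1 = 4013; answer 4013
Part II: S1 = 4013; w = 19; T(2) = 1*(13) - 1*(19) = -6; iterating: T(2)=-6, T(3)=-19, T(4)=-13, T(5)=6, T(6)=19, T(7)=13, T(8)=-6, T(9)=-19, T(10)=-13, T(11)=6, T(12)=19, T(13)=13, T(14)=-6; answer -6
Part III: S2 = -6; d = 10; -1*(10)^3 - 5*(10)^2 - 9*(10)^1 - 5 = (-1000) + (-500) + (-90) + (-5) = -1595; answer -1595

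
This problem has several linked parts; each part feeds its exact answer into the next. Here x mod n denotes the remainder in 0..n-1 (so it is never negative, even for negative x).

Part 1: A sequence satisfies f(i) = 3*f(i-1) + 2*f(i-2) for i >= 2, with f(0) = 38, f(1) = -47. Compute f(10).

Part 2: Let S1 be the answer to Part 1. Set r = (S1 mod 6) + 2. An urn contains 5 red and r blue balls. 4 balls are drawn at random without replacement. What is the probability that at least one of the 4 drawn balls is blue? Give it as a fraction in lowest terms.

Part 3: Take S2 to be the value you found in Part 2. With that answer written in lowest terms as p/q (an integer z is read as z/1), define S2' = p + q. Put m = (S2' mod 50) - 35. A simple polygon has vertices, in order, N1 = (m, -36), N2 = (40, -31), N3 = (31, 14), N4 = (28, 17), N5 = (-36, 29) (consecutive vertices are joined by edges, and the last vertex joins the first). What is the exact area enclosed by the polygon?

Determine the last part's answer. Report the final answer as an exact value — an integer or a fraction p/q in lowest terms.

3148

Part 1: f(2) = 3*(-47) + 2*(38) = -65; iterating: f(2)=-65, f(3)=-289, f(4)=-997, f(5)=-3569, f(6)=-12701, f(7)=-45241, f(8)=-161125, f(9)=-573857, f(10)=-2043821; answer -2043821
Part 2: S1 = -2043821; r = 3; total draws C(8,4) = 70; complement C(5,4) = 5; favorable 70 - 5 = 65; P = 13/14; answer 13/14
Part 3: S2 = 13/14; threaded value p + q = 27; m = -8; cross terms: (-8*-31 - 40*-36)=1688, (40*14 - 31*-31)=1521, (31*17 - 28*14)=135, (28*29 - -36*17)=1424, (-36*-36 - -8*29)=1528; twice the area = |6296| = 6296; area = 3148; answer 3148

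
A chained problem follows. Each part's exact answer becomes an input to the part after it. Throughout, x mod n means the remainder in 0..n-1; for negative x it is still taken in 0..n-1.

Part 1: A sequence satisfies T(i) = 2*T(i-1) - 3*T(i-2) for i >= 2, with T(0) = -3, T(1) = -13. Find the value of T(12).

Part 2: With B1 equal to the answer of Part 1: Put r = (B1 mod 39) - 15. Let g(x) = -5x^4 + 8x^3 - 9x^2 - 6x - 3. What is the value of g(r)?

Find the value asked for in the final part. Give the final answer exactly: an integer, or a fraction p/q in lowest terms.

-42963

Part 1: T(2) = 2*(-13) - 3*(-3) = -17; iterating: T(2)=-17, T(3)=5, T(4)=61, T(5)=107, T(6)=31, T(7)=-259, T(8)=-611, T(9)=-445, T(10)=943, T(11)=3221, T(12)=3613; answer 3613
Part 2: B1 = 3613; r = 10; -5*(10)^4 + 8*(10)^3 - 9*(10)^2 - 6*(10)^1 - 3 = (-50000) + (8000) + (-900) + (-60) + (-3) = -42963; answer -42963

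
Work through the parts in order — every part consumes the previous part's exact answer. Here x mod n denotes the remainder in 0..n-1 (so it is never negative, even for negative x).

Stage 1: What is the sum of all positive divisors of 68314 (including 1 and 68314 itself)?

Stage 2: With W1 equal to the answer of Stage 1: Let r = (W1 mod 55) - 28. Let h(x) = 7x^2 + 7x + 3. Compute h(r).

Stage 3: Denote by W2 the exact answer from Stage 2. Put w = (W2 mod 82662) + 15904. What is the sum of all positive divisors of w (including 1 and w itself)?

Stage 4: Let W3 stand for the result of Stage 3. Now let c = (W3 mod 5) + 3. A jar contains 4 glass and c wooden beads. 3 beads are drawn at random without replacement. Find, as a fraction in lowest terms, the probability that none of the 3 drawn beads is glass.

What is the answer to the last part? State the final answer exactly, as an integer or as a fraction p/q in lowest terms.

Stage 1: 68314 = 2 * 34157; sigma = (1 + 2) * (1 + 34157) = 3 * 34158 = 102474; answer 102474
Stage 2: W1 = 102474; r = -19; 7*(-19)^2 + 7*(-19)^1 + 3 = (2527) + (-133) + (3) = 2397; answer 2397
Stage 3: W2 = 2397; w = 18301; 18301 is prime, so its only divisors are 1 and 18301; sigma = 1 + 18301 = 18302; answer 18302
Stage 4: W3 = 18302; c = 5; total draws C(9,3) = 84; favorable C(5,3) = 10; P = 5/42; answer 5/42

5/42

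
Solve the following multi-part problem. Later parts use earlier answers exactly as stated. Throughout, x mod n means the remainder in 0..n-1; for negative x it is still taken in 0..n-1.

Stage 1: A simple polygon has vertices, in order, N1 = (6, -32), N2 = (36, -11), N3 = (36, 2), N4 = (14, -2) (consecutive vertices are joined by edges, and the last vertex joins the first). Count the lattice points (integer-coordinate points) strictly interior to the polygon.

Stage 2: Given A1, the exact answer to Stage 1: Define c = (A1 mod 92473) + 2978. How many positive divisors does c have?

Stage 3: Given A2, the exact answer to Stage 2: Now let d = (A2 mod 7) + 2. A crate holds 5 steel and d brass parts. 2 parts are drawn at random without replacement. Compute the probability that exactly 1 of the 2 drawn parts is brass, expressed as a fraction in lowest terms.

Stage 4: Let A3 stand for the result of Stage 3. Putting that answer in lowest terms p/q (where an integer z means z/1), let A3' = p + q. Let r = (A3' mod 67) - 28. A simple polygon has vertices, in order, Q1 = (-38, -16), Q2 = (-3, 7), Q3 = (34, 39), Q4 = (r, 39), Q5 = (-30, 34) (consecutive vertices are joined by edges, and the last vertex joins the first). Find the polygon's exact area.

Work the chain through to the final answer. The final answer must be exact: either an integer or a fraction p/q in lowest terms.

1762

Stage 1: cross terms: (6*-11 - 36*-32)=1086, (36*2 - 36*-11)=468, (36*-2 - 14*2)=-100, (14*-32 - 6*-2)=-436; twice the area = |1018| = 1018; area = 509; boundary points = 3 + 13 + 2 + 2 = 20; strictly interior points = area - boundary/2 + 1 = 500; answer 500
Stage 2: A1 = 500; c = 3478; 3478 = 2 * 37 * 47; number of divisors = (1+1) * (1+1) * (1+1) = 8; answer 8
Stage 3: A2 = 8; d = 3; total draws C(8,2) = 28; favorable C(3,1)*C(5,1) = 15; P = 15/28; answer 15/28
Stage 4: A3 = 15/28; threaded value p + q = 43; r = 15; cross terms: (-38*7 - -3*-16)=-314, (-3*39 - 34*7)=-355, (34*39 - 15*39)=741, (15*34 - -30*39)=1680, (-30*-16 - -38*34)=1772; twice the area = |3524| = 3524; area = 1762; answer 1762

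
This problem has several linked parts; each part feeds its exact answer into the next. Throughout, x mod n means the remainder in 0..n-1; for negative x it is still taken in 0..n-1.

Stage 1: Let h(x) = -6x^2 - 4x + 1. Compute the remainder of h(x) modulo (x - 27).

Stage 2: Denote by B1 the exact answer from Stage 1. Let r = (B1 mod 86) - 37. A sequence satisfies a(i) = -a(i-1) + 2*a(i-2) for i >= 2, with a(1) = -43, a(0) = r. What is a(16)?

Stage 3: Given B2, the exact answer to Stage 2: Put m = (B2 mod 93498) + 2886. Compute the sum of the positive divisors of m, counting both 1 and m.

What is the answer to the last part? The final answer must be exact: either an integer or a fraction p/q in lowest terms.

45264

Stage 1: remainder = value at the root: -6*(27)^2 - 4*(27)^1 + 1 = (-4374) + (-108) + (1) = -4481; answer -4481
Stage 2: B1 = -4481; r = 40; a(2) = -1*(-43) + 2*(40) = 123; iterating: a(2)=123, a(3)=-209, a(4)=455, a(5)=-873, a(6)=1783, a(7)=-3529, a(8)=7095, a(9)=-14153, a(10)=28343, a(11)=-56649, a(12)=113335, a(13)=-226633, a(14)=453303, a(15)=-906569, a(16)=1813175; answer 1813175
Stage 3: B2 = 1813175; m = 39599; 39599 = 7 * 5657; sigma = (1 + 7) * (1 + 5657) = 8 * 5658 = 45264; answer 45264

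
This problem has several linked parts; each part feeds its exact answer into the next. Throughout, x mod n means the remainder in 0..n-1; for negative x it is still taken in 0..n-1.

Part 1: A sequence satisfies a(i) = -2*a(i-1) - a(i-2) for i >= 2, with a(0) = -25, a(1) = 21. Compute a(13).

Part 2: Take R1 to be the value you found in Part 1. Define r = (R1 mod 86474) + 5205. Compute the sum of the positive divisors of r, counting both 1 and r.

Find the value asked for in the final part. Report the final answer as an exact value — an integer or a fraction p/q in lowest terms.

175056

Part 1: a(2) = -2*(21) - 1*(-25) = -17; iterating: a(2)=-17, a(3)=13, a(4)=-9, a(5)=5, a(6)=-1, a(7)=-3, a(8)=7, a(9)=-11, a(10)=15, a(11)=-19, a(12)=23, a(13)=-27; answer -27
Part 2: R1 = -27; r = 91652; 91652 = 2^2 * 11 * 2083; sigma = (1 + 2 + 4) * (1 + 11) * (1 + 2083) = 7 * 12 * 2084 = 175056; answer 175056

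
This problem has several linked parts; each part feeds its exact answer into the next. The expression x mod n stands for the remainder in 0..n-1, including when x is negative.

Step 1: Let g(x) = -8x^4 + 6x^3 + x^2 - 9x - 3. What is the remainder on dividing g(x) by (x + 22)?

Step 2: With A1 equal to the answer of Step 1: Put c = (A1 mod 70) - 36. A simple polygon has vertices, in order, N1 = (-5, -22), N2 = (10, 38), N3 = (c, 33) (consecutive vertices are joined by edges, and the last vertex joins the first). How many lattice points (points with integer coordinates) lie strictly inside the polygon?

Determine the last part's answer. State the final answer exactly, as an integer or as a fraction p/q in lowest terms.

540

Step 1: remainder = value at the root: -8*(-22)^4 + 6*(-22)^3 + 1*(-22)^2 - 9*(-22)^1 - 3 = (-1874048) + (-63888) + (484) + (198) + (-3) = -1937257; answer -1937257
Step 2: A1 = -1937257; c = 27; cross terms: (-5*38 - 10*-22)=30, (10*33 - 27*38)=-696, (27*-22 - -5*33)=-429; twice the area = |-1095| = 1095; area = 1095/2; boundary points = 15 + 1 + 1 = 17; strictly interior points = area - boundary/2 + 1 = 540; answer 540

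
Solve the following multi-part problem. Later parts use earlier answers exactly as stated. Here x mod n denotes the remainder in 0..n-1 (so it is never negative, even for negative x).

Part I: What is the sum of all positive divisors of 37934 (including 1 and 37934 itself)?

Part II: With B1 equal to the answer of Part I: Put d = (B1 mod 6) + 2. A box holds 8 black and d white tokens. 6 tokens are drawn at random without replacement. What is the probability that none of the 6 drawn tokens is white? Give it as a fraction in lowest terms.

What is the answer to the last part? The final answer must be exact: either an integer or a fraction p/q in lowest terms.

2/15

Part I: 37934 = 2 * 13 * 1459; sigma = (1 + 2) * (1 + 13) * (1 + 1459) = 3 * 14 * 1460 = 61320; answer 61320
Part II: B1 = 61320; d = 2; total draws C(10,6) = 210; favorable C(8,6) = 28; P = 2/15; answer 2/15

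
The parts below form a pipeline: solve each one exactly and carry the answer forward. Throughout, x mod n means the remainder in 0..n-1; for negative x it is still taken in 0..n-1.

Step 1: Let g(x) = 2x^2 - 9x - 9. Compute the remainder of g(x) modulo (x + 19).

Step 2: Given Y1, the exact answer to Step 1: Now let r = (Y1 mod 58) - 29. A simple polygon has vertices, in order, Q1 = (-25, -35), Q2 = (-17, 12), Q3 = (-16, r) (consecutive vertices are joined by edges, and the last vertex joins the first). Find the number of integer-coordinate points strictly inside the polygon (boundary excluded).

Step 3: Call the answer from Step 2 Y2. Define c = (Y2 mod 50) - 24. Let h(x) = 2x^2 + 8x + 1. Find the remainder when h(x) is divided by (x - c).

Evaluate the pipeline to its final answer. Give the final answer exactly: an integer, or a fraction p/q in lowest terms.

155

Step 1: remainder = value at the root: 2*(-19)^2 - 9*(-19)^1 - 9 = (722) + (171) + (-9) = 884; answer 884
Step 2: Y1 = 884; r = -15; cross terms: (-25*12 - -17*-35)=-895, (-17*-15 - -16*12)=447, (-16*-35 - -25*-15)=185; twice the area = |-263| = 263; area = 263/2; boundary points = 1 + 1 + 1 = 3; strictly interior points = area - boundary/2 + 1 = 131; answer 131
Step 3: Y2 = 131; c = 7; remainder = value at the root: 2*(7)^2 + 8*(7)^1 + 1 = (98) + (56) + (1) = 155; answer 155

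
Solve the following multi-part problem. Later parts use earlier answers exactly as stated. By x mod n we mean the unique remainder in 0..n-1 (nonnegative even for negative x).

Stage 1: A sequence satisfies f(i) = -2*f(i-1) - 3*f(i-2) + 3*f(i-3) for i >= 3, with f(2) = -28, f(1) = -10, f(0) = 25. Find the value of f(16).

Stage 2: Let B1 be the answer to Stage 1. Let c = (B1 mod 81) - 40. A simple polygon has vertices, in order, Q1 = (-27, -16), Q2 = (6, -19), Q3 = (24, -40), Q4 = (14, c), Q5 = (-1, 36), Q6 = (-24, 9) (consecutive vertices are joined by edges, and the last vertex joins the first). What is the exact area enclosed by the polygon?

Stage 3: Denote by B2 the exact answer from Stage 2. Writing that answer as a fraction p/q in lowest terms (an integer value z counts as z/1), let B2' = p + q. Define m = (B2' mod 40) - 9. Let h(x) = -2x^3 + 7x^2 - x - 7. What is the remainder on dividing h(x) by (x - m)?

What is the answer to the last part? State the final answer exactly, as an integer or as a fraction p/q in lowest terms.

-23647

Stage 1: f(3) = -2*(-28) - 3*(-10) + 3*(25) = 161; iterating: f(3)=161, f(4)=-268, f(5)=-31, f(6)=1349, f(7)=-3409, f(8)=2678, f(9)=8918, f(10)=-36097, f(11)=53474, f(12)=28097, f(13)=-324907, f(14)=725945, f(15)=-392878, f(16)=-2366800; answer -2366800
Stage 2: B1 = -2366800; c = -20; cross terms: (-27*-19 - 6*-16)=609, (6*-40 - 24*-19)=216, (24*-20 - 14*-40)=80, (14*36 - -1*-20)=484, (-1*9 - -24*36)=855, (-24*-16 - -27*9)=627; twice the area = |2871| = 2871; area = 2871/2; answer 2871/2
Stage 3: B2 = 2871/2; threaded value p + q = 2873; m = 24; remainder = value at the root: -2*(24)^3 + 7*(24)^2 - 1*(24)^1 - 7 = (-27648) + (4032) + (-24) + (-7) = -23647; answer -23647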